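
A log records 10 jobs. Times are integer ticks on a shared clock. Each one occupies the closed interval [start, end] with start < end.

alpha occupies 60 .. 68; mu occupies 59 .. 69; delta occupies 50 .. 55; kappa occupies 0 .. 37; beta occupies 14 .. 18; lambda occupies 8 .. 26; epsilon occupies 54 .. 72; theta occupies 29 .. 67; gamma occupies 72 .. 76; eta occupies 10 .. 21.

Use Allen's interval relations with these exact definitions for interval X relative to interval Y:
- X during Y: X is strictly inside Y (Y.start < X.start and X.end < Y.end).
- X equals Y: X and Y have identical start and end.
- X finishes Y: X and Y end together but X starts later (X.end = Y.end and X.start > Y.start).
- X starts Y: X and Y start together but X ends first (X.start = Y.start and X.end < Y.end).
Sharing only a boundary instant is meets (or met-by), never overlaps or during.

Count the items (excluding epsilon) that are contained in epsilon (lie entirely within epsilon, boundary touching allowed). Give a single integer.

Target epsilon = [54, 72].
alpha [60, 68] → during → counts.
beta [14, 18] → before → no.
delta [50, 55] → overlaps → no.
eta [10, 21] → before → no.
gamma [72, 76] → met-by → no.
kappa [0, 37] → before → no.
lambda [8, 26] → before → no.
mu [59, 69] → during → counts.
theta [29, 67] → overlaps → no.
Total: 2.

2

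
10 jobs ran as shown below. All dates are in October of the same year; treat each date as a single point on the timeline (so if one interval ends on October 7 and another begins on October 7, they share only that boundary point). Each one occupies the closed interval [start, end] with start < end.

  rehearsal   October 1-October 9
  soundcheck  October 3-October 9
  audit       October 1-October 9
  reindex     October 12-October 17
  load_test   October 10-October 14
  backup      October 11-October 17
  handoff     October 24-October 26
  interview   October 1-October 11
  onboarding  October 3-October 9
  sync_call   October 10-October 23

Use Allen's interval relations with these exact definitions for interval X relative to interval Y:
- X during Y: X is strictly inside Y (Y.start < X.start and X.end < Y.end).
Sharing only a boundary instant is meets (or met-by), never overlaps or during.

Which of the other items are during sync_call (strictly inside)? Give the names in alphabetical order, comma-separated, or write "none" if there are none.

Target sync_call = [October 10, October 23].
audit [October 1, October 9] → before → no.
backup [October 11, October 17] → during → yes.
handoff [October 24, October 26] → after → no.
interview [October 1, October 11] → overlaps → no.
load_test [October 10, October 14] → starts → no.
onboarding [October 3, October 9] → before → no.
rehearsal [October 1, October 9] → before → no.
reindex [October 12, October 17] → during → yes.
soundcheck [October 3, October 9] → before → no.
Result: backup, reindex.

backup, reindex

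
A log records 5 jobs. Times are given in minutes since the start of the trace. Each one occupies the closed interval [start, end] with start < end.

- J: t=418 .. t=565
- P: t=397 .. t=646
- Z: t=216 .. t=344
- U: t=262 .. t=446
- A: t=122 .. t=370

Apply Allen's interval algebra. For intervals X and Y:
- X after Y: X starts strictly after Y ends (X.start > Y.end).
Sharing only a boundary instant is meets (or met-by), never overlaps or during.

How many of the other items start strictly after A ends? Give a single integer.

2

Target A = [t=122, t=370].
J [t=418, t=565] → after → counts.
P [t=397, t=646] → after → counts.
U [t=262, t=446] → overlapped-by → no.
Z [t=216, t=344] → during → no.
Total: 2.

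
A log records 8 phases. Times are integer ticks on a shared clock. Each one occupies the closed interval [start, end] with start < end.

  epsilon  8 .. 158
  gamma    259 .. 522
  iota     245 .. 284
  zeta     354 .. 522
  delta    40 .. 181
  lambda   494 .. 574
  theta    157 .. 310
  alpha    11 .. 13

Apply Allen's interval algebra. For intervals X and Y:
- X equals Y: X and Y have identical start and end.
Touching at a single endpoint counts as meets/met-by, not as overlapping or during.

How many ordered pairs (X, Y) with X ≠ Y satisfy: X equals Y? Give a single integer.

Checking all 56 ordered pairs for relation 'equals'; matching pairs in alphabetical order:
No pair satisfies it.
Count: 0.

0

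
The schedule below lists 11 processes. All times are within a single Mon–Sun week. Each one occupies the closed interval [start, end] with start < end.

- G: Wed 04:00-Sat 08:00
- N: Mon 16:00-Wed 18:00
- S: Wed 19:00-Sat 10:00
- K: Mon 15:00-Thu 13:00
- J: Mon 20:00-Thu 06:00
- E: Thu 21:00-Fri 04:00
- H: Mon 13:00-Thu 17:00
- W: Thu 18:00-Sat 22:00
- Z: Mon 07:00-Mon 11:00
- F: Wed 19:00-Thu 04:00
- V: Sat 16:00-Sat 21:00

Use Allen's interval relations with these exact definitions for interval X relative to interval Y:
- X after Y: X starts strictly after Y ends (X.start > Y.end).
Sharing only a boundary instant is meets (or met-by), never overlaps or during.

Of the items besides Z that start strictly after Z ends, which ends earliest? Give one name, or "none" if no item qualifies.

N

Target Z = [Mon 07:00, Mon 11:00].
E [Thu 21:00, Fri 04:00] → after → candidate.
F [Wed 19:00, Thu 04:00] → after → candidate.
G [Wed 04:00, Sat 08:00] → after → candidate.
H [Mon 13:00, Thu 17:00] → after → candidate.
J [Mon 20:00, Thu 06:00] → after → candidate.
K [Mon 15:00, Thu 13:00] → after → candidate.
N [Mon 16:00, Wed 18:00] → after → candidate.
S [Wed 19:00, Sat 10:00] → after → candidate.
V [Sat 16:00, Sat 21:00] → after → candidate.
W [Thu 18:00, Sat 22:00] → after → candidate.
Among candidates, earliest end is Wed 18:00 → N.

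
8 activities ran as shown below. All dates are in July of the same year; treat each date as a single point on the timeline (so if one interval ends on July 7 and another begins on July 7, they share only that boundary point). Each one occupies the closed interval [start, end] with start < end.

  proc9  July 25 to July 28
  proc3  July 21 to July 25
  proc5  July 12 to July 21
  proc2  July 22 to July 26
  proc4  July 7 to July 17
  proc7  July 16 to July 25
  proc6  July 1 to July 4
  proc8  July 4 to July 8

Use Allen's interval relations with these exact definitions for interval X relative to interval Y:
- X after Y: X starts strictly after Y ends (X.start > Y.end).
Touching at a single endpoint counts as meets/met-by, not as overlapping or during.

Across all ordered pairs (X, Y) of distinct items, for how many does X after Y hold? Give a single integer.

Checking all 56 ordered pairs for relation 'after'; matching pairs in alphabetical order:
(proc2, proc4): proc2 after proc4 ✓
(proc2, proc5): proc2 after proc5 ✓
(proc2, proc6): proc2 after proc6 ✓
(proc2, proc8): proc2 after proc8 ✓
(proc3, proc4): proc3 after proc4 ✓
(proc3, proc6): proc3 after proc6 ✓
(proc3, proc8): proc3 after proc8 ✓
(proc4, proc6): proc4 after proc6 ✓
(proc5, proc6): proc5 after proc6 ✓
(proc5, proc8): proc5 after proc8 ✓
(proc7, proc6): proc7 after proc6 ✓
(proc7, proc8): proc7 after proc8 ✓
(proc9, proc4): proc9 after proc4 ✓
(proc9, proc5): proc9 after proc5 ✓
(proc9, proc6): proc9 after proc6 ✓
(proc9, proc8): proc9 after proc8 ✓
Count: 16.

16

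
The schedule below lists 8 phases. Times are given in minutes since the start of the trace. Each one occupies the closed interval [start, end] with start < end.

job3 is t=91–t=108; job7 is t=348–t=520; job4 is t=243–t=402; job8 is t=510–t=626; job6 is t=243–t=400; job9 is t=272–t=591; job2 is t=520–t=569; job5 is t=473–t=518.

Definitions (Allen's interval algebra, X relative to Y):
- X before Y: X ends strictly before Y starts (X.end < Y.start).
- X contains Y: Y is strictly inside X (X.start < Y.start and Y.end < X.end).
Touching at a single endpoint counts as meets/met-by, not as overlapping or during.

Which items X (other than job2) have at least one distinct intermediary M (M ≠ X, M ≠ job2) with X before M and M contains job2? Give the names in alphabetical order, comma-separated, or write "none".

Target job2 = [t=520, t=569].
Intermediaries M with M contains job2: job8, job9.
Via job8 — items with X before job8: job3, job4, job6.
Via job9 — items with X before job9: job3.
Union: job3, job4, job6.

job3, job4, job6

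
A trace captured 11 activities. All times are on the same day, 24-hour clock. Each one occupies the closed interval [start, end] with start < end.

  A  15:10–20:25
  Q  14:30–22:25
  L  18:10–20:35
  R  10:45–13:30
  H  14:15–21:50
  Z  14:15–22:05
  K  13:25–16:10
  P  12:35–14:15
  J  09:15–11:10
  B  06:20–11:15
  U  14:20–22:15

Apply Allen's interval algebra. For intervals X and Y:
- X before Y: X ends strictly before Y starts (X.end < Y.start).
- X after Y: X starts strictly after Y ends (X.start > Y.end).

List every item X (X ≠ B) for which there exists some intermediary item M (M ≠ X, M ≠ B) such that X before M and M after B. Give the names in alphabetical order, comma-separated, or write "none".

J, K, P, R

Target B = [06:20, 11:15].
Intermediaries M with M after B: A, H, K, L, P, Q, U, Z.
Via A — items with X before A: J, P, R.
Via H — items with X before H: J, R.
Via K — items with X before K: J.
Via L — items with X before L: J, K, P, R.
Via P — items with X before P: J.
Via Q — items with X before Q: J, P, R.
Via U — items with X before U: J, P, R.
Via Z — items with X before Z: J, R.
Union: J, K, P, R.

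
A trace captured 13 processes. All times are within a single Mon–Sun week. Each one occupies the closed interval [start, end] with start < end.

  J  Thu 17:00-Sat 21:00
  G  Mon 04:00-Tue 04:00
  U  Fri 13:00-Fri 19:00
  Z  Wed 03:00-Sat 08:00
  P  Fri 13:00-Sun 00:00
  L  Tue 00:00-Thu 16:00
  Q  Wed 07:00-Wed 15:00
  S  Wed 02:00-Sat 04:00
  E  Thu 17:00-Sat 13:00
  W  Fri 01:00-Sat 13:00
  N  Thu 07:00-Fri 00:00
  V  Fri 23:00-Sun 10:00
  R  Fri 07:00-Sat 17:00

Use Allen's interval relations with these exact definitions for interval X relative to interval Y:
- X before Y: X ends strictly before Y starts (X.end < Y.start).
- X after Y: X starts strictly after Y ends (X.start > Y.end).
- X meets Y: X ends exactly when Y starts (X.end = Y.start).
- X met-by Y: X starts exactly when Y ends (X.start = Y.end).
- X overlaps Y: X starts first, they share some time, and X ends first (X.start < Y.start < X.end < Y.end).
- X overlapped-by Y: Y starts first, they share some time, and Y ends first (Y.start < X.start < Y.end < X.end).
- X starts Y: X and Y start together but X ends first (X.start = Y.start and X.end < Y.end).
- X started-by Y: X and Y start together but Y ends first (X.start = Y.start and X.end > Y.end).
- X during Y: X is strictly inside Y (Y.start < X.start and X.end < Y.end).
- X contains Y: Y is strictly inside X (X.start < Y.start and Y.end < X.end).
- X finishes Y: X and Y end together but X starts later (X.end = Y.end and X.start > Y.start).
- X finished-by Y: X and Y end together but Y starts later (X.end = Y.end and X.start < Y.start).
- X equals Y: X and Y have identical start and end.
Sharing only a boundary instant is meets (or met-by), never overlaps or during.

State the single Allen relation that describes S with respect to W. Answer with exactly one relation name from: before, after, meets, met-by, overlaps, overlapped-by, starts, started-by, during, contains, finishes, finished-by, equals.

overlaps

S = [Wed 02:00, Sat 04:00]; W = [Fri 01:00, Sat 13:00].
Compare endpoints: S.start < W.start, S.start < W.end, S.end > W.start, S.end < W.end.
That pattern is 'overlaps'.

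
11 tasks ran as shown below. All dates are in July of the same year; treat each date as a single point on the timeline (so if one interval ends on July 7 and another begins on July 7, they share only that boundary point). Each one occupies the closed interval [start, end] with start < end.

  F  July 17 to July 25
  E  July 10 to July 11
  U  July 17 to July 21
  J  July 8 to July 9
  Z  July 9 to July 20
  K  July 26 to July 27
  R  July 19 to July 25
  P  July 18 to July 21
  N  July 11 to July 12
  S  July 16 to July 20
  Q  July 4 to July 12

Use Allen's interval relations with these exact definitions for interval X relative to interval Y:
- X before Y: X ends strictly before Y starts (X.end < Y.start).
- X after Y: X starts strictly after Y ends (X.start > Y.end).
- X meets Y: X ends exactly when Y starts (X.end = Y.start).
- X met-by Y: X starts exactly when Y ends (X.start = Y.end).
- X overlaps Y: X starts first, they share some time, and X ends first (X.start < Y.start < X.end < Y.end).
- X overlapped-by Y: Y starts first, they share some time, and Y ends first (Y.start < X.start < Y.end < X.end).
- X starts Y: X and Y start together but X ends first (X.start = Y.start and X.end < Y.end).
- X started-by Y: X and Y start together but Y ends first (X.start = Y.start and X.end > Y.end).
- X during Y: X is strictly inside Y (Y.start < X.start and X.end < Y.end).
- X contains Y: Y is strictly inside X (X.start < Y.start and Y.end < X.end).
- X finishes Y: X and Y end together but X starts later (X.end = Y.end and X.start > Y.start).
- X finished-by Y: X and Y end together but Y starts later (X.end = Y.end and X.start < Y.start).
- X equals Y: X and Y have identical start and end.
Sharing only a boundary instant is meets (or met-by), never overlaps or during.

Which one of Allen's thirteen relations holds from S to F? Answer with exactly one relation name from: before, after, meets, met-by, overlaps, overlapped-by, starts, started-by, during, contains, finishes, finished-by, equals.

S = [July 16, July 20]; F = [July 17, July 25].
Compare endpoints: S.start < F.start, S.start < F.end, S.end > F.start, S.end < F.end.
That pattern is 'overlaps'.

overlaps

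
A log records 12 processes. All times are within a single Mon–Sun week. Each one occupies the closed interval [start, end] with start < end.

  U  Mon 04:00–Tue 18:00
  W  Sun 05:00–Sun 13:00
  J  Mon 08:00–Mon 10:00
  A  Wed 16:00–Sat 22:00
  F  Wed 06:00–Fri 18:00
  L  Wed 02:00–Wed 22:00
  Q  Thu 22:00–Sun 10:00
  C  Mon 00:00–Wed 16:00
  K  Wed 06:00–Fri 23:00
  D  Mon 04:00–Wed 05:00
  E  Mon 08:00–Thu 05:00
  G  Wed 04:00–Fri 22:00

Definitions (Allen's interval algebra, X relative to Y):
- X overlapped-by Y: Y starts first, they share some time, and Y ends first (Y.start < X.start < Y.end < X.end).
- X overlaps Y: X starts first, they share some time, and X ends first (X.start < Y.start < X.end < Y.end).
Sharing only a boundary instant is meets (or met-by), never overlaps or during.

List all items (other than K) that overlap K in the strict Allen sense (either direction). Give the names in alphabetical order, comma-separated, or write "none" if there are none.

A, C, E, G, L, Q

Target K = [Wed 06:00, Fri 23:00].
A [Wed 16:00, Sat 22:00] → overlapped-by → yes.
C [Mon 00:00, Wed 16:00] → overlaps → yes.
D [Mon 04:00, Wed 05:00] → before → no.
E [Mon 08:00, Thu 05:00] → overlaps → yes.
F [Wed 06:00, Fri 18:00] → starts → no.
G [Wed 04:00, Fri 22:00] → overlaps → yes.
J [Mon 08:00, Mon 10:00] → before → no.
L [Wed 02:00, Wed 22:00] → overlaps → yes.
Q [Thu 22:00, Sun 10:00] → overlapped-by → yes.
U [Mon 04:00, Tue 18:00] → before → no.
W [Sun 05:00, Sun 13:00] → after → no.
Result: A, C, E, G, L, Q.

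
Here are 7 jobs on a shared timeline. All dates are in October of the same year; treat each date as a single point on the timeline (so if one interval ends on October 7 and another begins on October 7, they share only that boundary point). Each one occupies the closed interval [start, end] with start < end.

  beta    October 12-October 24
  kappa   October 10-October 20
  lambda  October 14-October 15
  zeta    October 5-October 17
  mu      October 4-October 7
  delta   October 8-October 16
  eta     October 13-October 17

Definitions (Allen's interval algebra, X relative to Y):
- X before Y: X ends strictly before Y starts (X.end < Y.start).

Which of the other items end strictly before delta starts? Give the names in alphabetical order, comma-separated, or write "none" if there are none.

Target delta = [October 8, October 16].
beta [October 12, October 24] → overlapped-by → no.
eta [October 13, October 17] → overlapped-by → no.
kappa [October 10, October 20] → overlapped-by → no.
lambda [October 14, October 15] → during → no.
mu [October 4, October 7] → before → yes.
zeta [October 5, October 17] → contains → no.
Result: mu.

mu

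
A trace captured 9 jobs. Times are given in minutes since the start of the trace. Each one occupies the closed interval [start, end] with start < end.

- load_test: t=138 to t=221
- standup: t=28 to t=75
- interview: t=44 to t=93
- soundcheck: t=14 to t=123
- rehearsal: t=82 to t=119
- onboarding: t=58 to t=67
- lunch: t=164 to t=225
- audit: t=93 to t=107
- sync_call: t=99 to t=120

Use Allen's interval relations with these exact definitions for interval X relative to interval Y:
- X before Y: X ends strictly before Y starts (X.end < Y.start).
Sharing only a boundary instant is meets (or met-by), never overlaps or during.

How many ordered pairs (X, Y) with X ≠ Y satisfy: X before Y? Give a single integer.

Checking all 72 ordered pairs for relation 'before'; matching pairs in alphabetical order:
(audit, load_test): audit before load_test ✓
(audit, lunch): audit before lunch ✓
(interview, load_test): interview before load_test ✓
(interview, lunch): interview before lunch ✓
(interview, sync_call): interview before sync_call ✓
(onboarding, audit): onboarding before audit ✓
(onboarding, load_test): onboarding before load_test ✓
(onboarding, lunch): onboarding before lunch ✓
(onboarding, rehearsal): onboarding before rehearsal ✓
(onboarding, sync_call): onboarding before sync_call ✓
(rehearsal, load_test): rehearsal before load_test ✓
(rehearsal, lunch): rehearsal before lunch ✓
(soundcheck, load_test): soundcheck before load_test ✓
(soundcheck, lunch): soundcheck before lunch ✓
(standup, audit): standup before audit ✓
(standup, load_test): standup before load_test ✓
(standup, lunch): standup before lunch ✓
(standup, rehearsal): standup before rehearsal ✓
(standup, sync_call): standup before sync_call ✓
(sync_call, load_test): sync_call before load_test ✓
(sync_call, lunch): sync_call before lunch ✓
Count: 21.

21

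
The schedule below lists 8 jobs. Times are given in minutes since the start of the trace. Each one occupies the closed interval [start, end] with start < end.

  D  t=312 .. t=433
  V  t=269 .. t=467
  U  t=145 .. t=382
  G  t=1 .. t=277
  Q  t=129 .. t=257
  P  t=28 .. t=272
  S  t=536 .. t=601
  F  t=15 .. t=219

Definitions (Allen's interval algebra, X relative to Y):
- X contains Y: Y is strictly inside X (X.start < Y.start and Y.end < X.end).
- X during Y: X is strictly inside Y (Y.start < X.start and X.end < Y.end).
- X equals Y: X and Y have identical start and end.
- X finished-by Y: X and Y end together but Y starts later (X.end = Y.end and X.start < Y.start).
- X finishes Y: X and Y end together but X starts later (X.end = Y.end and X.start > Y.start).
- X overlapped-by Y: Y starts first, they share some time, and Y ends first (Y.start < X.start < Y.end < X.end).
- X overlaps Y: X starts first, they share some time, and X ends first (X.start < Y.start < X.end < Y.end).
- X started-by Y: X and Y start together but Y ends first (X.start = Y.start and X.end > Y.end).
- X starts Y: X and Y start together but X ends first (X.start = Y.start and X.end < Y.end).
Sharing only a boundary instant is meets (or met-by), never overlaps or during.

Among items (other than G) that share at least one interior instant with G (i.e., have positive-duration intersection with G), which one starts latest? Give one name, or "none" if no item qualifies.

V

Target G = [t=1, t=277].
D [t=312, t=433] → after → excluded.
F [t=15, t=219] → during → candidate.
P [t=28, t=272] → during → candidate.
Q [t=129, t=257] → during → candidate.
S [t=536, t=601] → after → excluded.
U [t=145, t=382] → overlapped-by → candidate.
V [t=269, t=467] → overlapped-by → candidate.
Among candidates, latest start is t=269 → V.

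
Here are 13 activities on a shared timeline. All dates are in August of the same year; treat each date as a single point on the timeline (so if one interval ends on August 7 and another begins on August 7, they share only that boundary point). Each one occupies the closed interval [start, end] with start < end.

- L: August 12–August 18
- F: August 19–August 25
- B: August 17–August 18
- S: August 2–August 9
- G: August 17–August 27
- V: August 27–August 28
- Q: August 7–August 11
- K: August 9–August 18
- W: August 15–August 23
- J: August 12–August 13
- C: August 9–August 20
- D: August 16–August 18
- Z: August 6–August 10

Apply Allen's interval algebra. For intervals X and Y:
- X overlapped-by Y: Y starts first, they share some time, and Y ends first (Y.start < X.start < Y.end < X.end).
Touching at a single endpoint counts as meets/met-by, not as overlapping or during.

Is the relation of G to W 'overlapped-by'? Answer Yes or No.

Yes

G = [August 17, August 27], W = [August 15, August 23].
Actual relation of G to W: overlapped-by.
Asked whether 'overlapped-by' holds → Yes.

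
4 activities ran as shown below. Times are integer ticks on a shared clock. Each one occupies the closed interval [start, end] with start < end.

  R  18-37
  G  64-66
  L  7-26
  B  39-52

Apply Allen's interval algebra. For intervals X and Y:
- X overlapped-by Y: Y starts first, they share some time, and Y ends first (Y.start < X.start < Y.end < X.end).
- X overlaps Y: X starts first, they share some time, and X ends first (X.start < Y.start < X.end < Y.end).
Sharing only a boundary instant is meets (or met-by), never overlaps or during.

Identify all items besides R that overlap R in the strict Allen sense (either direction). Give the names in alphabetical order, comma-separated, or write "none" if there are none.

Target R = [18, 37].
B [39, 52] → after → no.
G [64, 66] → after → no.
L [7, 26] → overlaps → yes.
Result: L.

L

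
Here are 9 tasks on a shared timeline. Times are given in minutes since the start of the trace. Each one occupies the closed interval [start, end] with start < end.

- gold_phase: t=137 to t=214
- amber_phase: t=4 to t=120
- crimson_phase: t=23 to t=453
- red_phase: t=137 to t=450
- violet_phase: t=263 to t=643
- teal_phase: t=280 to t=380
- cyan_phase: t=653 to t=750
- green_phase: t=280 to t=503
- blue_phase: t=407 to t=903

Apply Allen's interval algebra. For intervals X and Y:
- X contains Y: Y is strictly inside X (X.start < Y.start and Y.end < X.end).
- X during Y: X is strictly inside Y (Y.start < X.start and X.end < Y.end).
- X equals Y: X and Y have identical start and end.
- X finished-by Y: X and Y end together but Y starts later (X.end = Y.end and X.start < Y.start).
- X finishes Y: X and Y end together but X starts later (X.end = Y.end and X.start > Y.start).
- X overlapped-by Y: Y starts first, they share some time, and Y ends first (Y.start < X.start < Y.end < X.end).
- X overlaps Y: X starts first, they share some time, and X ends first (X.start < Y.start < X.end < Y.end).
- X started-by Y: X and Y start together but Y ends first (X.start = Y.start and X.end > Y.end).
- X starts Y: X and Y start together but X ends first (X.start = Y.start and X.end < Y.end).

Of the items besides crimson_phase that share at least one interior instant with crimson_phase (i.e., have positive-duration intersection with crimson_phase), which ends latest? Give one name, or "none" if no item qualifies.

Target crimson_phase = [t=23, t=453].
amber_phase [t=4, t=120] → overlaps → candidate.
blue_phase [t=407, t=903] → overlapped-by → candidate.
cyan_phase [t=653, t=750] → after → excluded.
gold_phase [t=137, t=214] → during → candidate.
green_phase [t=280, t=503] → overlapped-by → candidate.
red_phase [t=137, t=450] → during → candidate.
teal_phase [t=280, t=380] → during → candidate.
violet_phase [t=263, t=643] → overlapped-by → candidate.
Among candidates, latest end is t=903 → blue_phase.

blue_phase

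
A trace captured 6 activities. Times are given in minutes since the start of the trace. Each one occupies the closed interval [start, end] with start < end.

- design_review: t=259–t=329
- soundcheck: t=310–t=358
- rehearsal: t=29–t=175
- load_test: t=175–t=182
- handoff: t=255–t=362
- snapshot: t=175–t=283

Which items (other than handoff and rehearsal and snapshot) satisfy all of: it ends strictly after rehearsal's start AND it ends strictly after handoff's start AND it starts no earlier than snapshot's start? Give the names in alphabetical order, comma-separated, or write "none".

Conditions: its end is strictly after rehearsal's start (X.end > t=29) AND its end is strictly after handoff's start (X.end > t=255) AND its start is no earlier than snapshot's start (X.start >= t=175).
design_review: end t=329 > t=29? ✓; end t=329 > t=255? ✓; start t=259 >= t=175? ✓ → yes.
load_test: end t=182 > t=29? ✓; end t=182 > t=255? ✗; start t=175 >= t=175? ✓ → no.
soundcheck: end t=358 > t=29? ✓; end t=358 > t=255? ✓; start t=310 >= t=175? ✓ → yes.
Result: design_review, soundcheck.

design_review, soundcheck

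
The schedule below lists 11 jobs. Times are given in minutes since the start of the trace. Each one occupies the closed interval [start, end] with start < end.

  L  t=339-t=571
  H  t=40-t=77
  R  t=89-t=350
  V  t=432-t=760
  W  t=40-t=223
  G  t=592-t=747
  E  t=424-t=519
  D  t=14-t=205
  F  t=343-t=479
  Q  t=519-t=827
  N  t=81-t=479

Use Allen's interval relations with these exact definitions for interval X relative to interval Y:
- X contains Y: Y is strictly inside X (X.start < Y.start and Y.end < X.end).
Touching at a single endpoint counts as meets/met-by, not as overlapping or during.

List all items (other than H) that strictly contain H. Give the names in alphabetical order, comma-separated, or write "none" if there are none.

Target H = [t=40, t=77].
D [t=14, t=205] → contains → yes.
E [t=424, t=519] → after → no.
F [t=343, t=479] → after → no.
G [t=592, t=747] → after → no.
L [t=339, t=571] → after → no.
N [t=81, t=479] → after → no.
Q [t=519, t=827] → after → no.
R [t=89, t=350] → after → no.
V [t=432, t=760] → after → no.
W [t=40, t=223] → started-by → no.
Result: D.

D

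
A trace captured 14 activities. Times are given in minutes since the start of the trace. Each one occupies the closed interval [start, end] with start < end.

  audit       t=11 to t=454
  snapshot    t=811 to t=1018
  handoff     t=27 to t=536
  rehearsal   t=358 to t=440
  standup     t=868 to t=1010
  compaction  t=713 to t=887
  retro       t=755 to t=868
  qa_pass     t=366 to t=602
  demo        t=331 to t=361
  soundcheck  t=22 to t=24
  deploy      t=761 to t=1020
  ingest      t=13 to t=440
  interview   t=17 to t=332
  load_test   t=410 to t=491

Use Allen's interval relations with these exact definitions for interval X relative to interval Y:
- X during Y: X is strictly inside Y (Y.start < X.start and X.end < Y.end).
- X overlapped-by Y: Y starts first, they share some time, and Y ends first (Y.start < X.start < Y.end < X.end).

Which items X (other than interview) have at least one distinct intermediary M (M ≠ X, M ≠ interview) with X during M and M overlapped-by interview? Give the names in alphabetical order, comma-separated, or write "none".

Target interview = [t=17, t=332].
Intermediaries M with M overlapped-by interview: demo, handoff.
Via demo — items with X during demo: none.
Via handoff — items with X during handoff: demo, load_test, rehearsal.
Union: demo, load_test, rehearsal.

demo, load_test, rehearsal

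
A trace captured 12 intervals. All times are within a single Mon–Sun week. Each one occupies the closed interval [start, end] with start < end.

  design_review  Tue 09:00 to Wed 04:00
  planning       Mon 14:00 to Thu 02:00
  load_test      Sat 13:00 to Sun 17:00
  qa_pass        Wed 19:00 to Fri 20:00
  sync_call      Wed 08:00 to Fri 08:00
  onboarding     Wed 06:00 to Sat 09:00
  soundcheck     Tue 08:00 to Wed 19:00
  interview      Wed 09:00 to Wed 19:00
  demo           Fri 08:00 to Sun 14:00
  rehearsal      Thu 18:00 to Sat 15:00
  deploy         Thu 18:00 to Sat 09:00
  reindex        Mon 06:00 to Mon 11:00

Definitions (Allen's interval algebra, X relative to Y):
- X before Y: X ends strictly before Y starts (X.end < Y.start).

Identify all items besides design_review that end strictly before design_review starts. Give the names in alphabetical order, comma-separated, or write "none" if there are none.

reindex

Target design_review = [Tue 09:00, Wed 04:00].
demo [Fri 08:00, Sun 14:00] → after → no.
deploy [Thu 18:00, Sat 09:00] → after → no.
interview [Wed 09:00, Wed 19:00] → after → no.
load_test [Sat 13:00, Sun 17:00] → after → no.
onboarding [Wed 06:00, Sat 09:00] → after → no.
planning [Mon 14:00, Thu 02:00] → contains → no.
qa_pass [Wed 19:00, Fri 20:00] → after → no.
rehearsal [Thu 18:00, Sat 15:00] → after → no.
reindex [Mon 06:00, Mon 11:00] → before → yes.
soundcheck [Tue 08:00, Wed 19:00] → contains → no.
sync_call [Wed 08:00, Fri 08:00] → after → no.
Result: reindex.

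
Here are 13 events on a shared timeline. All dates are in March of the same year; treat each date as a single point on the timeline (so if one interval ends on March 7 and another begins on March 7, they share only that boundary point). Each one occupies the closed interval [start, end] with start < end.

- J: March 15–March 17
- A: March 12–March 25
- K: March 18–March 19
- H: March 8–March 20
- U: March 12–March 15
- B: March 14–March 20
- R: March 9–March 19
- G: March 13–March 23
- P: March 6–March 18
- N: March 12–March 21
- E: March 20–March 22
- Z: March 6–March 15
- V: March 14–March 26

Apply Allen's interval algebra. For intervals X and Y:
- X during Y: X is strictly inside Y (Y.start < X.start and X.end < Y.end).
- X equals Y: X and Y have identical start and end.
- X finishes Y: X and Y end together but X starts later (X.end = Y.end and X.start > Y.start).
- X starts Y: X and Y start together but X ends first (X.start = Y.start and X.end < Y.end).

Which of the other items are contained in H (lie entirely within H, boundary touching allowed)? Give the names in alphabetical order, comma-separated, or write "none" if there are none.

Target H = [March 8, March 20].
A [March 12, March 25] → overlapped-by → no.
B [March 14, March 20] → finishes → yes.
E [March 20, March 22] → met-by → no.
G [March 13, March 23] → overlapped-by → no.
J [March 15, March 17] → during → yes.
K [March 18, March 19] → during → yes.
N [March 12, March 21] → overlapped-by → no.
P [March 6, March 18] → overlaps → no.
R [March 9, March 19] → during → yes.
U [March 12, March 15] → during → yes.
V [March 14, March 26] → overlapped-by → no.
Z [March 6, March 15] → overlaps → no.
Result: B, J, K, R, U.

B, J, K, R, U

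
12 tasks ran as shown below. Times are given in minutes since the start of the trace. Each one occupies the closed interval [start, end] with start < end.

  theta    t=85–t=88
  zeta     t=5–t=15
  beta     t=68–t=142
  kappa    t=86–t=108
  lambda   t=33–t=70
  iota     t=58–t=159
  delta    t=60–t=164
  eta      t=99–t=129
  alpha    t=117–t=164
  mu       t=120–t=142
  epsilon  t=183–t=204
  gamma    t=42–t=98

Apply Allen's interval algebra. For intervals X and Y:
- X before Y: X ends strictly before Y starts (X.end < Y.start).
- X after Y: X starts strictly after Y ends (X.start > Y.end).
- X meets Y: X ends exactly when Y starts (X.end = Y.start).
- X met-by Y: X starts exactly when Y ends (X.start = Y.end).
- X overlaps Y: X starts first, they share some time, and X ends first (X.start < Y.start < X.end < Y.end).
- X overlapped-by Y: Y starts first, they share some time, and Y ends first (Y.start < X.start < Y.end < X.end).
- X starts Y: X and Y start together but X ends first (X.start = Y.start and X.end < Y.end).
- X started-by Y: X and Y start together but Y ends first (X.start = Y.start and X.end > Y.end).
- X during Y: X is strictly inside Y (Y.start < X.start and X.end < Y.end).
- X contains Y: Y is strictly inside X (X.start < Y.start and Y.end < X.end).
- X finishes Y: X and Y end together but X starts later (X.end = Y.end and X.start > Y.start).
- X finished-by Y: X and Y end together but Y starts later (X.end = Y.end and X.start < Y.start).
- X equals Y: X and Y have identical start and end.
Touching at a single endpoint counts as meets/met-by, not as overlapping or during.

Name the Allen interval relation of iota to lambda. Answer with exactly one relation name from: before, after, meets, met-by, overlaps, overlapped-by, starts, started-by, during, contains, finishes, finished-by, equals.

iota = [t=58, t=159]; lambda = [t=33, t=70].
Compare endpoints: iota.start > lambda.start, iota.start < lambda.end, iota.end > lambda.start, iota.end > lambda.end.
That pattern is 'overlapped-by'.

overlapped-by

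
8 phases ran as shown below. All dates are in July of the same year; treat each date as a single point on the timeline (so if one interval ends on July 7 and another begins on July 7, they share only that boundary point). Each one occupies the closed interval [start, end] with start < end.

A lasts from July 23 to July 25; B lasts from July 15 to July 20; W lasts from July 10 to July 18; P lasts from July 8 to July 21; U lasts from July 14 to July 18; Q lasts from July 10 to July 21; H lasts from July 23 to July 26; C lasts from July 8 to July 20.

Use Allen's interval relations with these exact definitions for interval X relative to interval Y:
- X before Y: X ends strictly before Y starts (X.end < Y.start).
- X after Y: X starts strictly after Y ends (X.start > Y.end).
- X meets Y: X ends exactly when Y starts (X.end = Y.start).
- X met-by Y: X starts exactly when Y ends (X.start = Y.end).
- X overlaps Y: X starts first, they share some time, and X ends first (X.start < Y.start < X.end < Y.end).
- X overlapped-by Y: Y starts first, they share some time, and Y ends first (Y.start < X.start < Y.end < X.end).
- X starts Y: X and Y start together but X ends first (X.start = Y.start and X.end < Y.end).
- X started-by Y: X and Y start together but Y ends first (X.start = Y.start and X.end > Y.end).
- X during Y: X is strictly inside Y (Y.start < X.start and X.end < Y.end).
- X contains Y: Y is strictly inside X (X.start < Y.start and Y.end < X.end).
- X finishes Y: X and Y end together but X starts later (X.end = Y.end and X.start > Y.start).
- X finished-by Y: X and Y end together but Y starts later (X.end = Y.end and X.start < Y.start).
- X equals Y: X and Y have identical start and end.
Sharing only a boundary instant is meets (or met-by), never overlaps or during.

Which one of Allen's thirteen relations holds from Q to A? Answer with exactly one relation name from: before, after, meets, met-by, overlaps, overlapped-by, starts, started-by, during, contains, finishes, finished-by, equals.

before

Q = [July 10, July 21]; A = [July 23, July 25].
Compare endpoints: Q.start < A.start, Q.start < A.end, Q.end < A.start, Q.end < A.end.
That pattern is 'before'.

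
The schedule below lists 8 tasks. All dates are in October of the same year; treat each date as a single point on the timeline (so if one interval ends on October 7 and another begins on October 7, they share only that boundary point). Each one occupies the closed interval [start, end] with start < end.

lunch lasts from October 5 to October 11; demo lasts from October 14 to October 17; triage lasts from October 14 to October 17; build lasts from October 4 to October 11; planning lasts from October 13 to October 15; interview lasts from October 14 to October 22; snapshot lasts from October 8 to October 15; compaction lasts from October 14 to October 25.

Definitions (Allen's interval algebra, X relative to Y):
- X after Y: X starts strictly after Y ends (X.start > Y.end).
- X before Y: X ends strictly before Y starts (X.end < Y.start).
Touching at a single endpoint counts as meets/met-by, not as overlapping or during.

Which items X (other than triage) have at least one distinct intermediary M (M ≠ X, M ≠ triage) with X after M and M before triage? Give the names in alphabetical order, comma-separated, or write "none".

compaction, demo, interview, planning

Target triage = [October 14, October 17].
Intermediaries M with M before triage: build, lunch.
Via build — items with X after build: compaction, demo, interview, planning.
Via lunch — items with X after lunch: compaction, demo, interview, planning.
Union: compaction, demo, interview, planning.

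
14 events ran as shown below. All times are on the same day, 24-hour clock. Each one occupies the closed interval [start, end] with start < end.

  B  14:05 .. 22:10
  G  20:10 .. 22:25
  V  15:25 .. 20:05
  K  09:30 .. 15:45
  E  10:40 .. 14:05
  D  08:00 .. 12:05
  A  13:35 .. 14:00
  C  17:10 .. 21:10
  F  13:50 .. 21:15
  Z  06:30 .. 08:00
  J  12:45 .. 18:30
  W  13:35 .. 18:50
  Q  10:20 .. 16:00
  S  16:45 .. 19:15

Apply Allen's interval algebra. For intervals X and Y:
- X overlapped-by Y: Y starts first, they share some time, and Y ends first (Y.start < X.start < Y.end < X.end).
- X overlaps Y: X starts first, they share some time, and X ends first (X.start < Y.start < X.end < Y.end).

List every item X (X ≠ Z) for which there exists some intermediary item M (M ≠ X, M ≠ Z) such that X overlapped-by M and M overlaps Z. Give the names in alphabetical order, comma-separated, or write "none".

Target Z = [06:30, 08:00].
Intermediaries M with M overlaps Z: none.
Union: none.

none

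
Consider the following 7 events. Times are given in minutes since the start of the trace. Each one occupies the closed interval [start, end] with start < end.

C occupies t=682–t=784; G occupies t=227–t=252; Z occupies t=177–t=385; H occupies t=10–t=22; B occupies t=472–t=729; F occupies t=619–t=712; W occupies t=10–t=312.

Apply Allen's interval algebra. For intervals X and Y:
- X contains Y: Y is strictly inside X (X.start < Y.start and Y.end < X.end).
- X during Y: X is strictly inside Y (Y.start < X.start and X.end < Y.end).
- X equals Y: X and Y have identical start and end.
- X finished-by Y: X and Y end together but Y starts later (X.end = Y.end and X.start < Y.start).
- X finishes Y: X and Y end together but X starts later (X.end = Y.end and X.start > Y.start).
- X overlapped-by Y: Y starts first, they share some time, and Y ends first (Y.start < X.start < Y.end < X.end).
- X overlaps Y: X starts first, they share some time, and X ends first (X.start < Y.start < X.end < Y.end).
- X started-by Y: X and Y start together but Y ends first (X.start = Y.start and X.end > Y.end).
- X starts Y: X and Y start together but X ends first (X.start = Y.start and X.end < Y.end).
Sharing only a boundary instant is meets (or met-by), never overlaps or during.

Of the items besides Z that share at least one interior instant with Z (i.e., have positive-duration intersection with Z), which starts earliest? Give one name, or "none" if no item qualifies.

W

Target Z = [t=177, t=385].
B [t=472, t=729] → after → excluded.
C [t=682, t=784] → after → excluded.
F [t=619, t=712] → after → excluded.
G [t=227, t=252] → during → candidate.
H [t=10, t=22] → before → excluded.
W [t=10, t=312] → overlaps → candidate.
Among candidates, earliest start is t=10 → W.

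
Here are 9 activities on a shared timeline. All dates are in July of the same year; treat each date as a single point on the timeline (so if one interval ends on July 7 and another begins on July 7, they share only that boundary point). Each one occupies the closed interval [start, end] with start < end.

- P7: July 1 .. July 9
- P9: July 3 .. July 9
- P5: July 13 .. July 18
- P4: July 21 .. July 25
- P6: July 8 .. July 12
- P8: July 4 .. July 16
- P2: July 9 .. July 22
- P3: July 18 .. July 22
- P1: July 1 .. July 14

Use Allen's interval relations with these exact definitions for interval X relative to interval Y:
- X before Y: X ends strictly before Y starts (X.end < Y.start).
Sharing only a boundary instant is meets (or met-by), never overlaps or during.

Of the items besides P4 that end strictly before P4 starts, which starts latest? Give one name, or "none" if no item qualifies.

Target P4 = [July 21, July 25].
P1 [July 1, July 14] → before → candidate.
P2 [July 9, July 22] → overlaps → excluded.
P3 [July 18, July 22] → overlaps → excluded.
P5 [July 13, July 18] → before → candidate.
P6 [July 8, July 12] → before → candidate.
P7 [July 1, July 9] → before → candidate.
P8 [July 4, July 16] → before → candidate.
P9 [July 3, July 9] → before → candidate.
Among candidates, latest start is July 13 → P5.

P5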